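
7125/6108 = 1 + 339/2036 = 1.17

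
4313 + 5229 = 9542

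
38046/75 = 507 + 7/25 = 507.28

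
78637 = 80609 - 1972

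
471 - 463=8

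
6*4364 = 26184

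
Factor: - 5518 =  - 2^1*31^1*89^1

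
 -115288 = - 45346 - 69942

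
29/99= 29/99=   0.29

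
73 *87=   6351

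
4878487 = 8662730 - 3784243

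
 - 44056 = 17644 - 61700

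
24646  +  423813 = 448459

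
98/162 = 49/81 = 0.60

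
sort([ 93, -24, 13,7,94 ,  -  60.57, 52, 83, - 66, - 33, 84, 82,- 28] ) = [ -66,- 60.57,-33,-28,  -  24, 7, 13,52 , 82 , 83, 84,93  ,  94]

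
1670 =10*167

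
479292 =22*21786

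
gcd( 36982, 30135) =41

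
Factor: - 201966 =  - 2^1*3^1*41^1 * 821^1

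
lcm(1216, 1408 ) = 26752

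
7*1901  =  13307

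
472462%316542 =155920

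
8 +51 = 59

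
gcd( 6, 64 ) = 2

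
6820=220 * 31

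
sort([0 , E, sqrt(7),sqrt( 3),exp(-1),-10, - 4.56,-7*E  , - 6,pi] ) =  [ - 7 * E,-10,- 6, - 4.56,0,exp ( - 1 ),sqrt( 3), sqrt ( 7 ),E, pi]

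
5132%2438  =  256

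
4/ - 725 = -4/725 = - 0.01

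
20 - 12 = 8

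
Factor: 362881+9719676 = 10082557 = 10082557^1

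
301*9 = 2709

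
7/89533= 7/89533 = 0.00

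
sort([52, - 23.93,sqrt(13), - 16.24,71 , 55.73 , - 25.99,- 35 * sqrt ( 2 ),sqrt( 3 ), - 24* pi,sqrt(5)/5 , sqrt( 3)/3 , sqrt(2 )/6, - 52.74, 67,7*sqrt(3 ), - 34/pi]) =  [ - 24*pi , - 52.74, - 35*sqrt(2), - 25.99, - 23.93, - 16.24, - 34/pi, sqrt( 2)/6,  sqrt ( 5 )/5,sqrt( 3 ) /3,sqrt( 3 ),sqrt(13), 7*sqrt( 3), 52,55.73,67, 71]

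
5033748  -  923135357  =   - 918101609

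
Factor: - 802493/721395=-3^( - 2 )*5^( - 1)*17^( - 1)*23^1*37^1= - 851/765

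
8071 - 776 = 7295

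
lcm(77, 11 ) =77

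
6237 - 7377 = - 1140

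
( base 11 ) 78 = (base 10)85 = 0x55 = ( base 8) 125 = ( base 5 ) 320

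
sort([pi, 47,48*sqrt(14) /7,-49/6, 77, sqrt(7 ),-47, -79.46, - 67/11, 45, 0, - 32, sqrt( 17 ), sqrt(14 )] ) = [-79.46,  -  47, - 32, - 49/6, - 67/11,0 , sqrt( 7) , pi,sqrt(14 ) , sqrt(17 ),  48*sqrt(14)/7, 45, 47, 77]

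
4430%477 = 137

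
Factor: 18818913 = 3^1 * 6272971^1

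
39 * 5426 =211614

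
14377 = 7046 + 7331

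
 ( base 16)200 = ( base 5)4022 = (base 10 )512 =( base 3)200222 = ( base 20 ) 15c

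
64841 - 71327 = - 6486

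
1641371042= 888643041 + 752728001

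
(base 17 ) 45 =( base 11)67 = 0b1001001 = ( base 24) 31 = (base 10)73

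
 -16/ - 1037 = 16/1037 = 0.02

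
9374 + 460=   9834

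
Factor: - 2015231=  - 17^1*118543^1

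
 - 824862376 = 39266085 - 864128461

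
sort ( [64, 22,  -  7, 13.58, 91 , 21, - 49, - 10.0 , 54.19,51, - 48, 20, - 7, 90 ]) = [ - 49, - 48, - 10.0,-7, - 7, 13.58,20,21, 22, 51,54.19,64, 90,91 ]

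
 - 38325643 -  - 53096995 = 14771352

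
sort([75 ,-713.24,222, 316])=[  -  713.24, 75,222, 316 ] 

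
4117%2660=1457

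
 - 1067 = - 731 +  - 336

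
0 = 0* 81577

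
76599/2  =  38299 + 1/2= 38299.50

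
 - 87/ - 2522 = 87/2522 = 0.03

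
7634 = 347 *22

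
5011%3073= 1938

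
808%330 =148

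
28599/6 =9533/2 = 4766.50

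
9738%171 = 162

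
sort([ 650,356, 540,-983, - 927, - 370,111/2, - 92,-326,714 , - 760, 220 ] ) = [  -  983, - 927, - 760, - 370, - 326, - 92, 111/2, 220, 356,540, 650,714]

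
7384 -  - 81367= 88751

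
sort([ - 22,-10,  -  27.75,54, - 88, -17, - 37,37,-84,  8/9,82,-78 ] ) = [ - 88, - 84,-78, - 37, - 27.75,- 22, - 17, - 10, 8/9,37, 54,82 ]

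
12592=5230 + 7362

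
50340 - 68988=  - 18648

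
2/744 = 1/372=0.00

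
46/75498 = 23/37749 = 0.00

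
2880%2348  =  532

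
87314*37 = 3230618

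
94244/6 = 15707 +1/3 = 15707.33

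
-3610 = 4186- 7796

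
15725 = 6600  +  9125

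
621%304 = 13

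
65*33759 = 2194335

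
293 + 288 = 581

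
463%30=13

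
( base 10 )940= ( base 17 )345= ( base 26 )1a4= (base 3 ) 1021211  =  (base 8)1654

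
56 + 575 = 631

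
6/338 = 3/169 = 0.02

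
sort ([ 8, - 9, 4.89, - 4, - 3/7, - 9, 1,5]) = [ - 9 ,-9,- 4,-3/7, 1, 4.89,5,  8 ]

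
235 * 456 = 107160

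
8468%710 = 658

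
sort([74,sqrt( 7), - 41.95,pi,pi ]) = [-41.95,sqrt(7), pi,pi,74]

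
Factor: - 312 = -2^3*3^1*13^1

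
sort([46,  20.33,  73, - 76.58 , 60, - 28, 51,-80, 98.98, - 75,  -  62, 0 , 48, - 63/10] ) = [ -80, - 76.58, - 75, - 62, - 28, - 63/10,0,20.33,46,48,51,  60, 73, 98.98] 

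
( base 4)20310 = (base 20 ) 184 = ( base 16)234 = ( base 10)564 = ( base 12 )3b0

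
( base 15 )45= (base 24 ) 2h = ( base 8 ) 101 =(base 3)2102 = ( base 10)65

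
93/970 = 93/970 = 0.10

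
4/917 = 4/917  =  0.00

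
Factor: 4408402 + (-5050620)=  - 642218 =- 2^1*321109^1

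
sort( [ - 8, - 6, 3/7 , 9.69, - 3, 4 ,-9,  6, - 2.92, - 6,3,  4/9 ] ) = [  -  9  , - 8  ,-6, - 6,  -  3, - 2.92,3/7,4/9,3,4,6,9.69]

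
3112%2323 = 789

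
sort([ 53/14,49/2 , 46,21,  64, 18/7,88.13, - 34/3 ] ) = [ - 34/3, 18/7, 53/14,21, 49/2, 46, 64, 88.13]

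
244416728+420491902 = 664908630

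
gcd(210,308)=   14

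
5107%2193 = 721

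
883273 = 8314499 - 7431226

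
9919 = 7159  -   - 2760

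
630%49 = 42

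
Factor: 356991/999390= 2^(  -  1 )*5^(-1 )*7^( - 1)*19^1*4759^(  -  1 )*6263^1 = 118997/333130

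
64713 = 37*1749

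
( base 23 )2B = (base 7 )111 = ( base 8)71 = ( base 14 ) 41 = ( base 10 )57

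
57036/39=1462 + 6/13 = 1462.46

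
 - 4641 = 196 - 4837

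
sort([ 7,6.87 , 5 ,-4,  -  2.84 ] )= [ -4,-2.84, 5,6.87,7 ] 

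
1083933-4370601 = - 3286668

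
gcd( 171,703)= 19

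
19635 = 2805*7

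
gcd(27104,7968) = 32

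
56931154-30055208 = 26875946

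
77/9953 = 77/9953 =0.01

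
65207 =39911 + 25296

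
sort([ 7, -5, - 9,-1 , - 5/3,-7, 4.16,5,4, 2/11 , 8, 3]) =[ - 9 , - 7, - 5, - 5/3, - 1, 2/11 , 3,4,4.16,5,  7, 8]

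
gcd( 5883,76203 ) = 3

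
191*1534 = 292994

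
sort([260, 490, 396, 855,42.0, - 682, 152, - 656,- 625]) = [-682, - 656,- 625,  42.0, 152,260, 396, 490,855] 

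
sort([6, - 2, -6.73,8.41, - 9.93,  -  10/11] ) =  [- 9.93, - 6.73,  -  2, - 10/11,6, 8.41 ]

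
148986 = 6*24831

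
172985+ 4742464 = 4915449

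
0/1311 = 0= 0.00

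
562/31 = 562/31 =18.13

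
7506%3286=934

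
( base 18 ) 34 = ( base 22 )2e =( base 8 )72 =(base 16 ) 3A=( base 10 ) 58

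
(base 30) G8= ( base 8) 750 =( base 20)148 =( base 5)3423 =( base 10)488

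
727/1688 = 727/1688 = 0.43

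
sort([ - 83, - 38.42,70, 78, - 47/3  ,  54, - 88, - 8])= [ - 88,-83,-38.42, - 47/3, - 8,  54, 70,78] 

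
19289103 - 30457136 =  - 11168033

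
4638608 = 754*6152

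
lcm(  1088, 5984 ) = 11968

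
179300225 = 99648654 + 79651571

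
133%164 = 133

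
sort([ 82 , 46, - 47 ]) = [-47 , 46, 82] 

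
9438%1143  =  294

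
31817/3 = 10605+2/3=10605.67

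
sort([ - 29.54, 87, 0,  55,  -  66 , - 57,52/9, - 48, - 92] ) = [ - 92,- 66,  -  57,  -  48, - 29.54, 0, 52/9,55, 87]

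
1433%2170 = 1433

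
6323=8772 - 2449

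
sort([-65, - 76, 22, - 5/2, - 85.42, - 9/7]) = [ - 85.42,-76,  -  65, - 5/2,-9/7, 22] 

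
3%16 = 3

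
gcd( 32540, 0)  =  32540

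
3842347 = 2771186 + 1071161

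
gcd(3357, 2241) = 9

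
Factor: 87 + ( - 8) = 79 = 79^1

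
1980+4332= 6312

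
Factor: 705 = 3^1*5^1*47^1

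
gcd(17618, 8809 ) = 8809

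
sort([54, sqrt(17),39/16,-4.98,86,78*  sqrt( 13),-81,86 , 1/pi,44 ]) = [ - 81 , - 4.98,  1/pi, 39/16,sqrt(17 ),44,54, 86 , 86, 78*sqrt(13 ) ] 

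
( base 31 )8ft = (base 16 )1ff6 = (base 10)8182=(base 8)17766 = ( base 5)230212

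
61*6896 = 420656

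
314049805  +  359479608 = 673529413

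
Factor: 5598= 2^1*3^2*311^1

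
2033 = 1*2033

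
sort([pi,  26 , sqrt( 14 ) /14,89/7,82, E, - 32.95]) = [ - 32.95,sqrt( 14)/14,E,pi,89/7,  26,82 ] 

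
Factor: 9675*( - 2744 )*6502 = - 172616396400 = - 2^4*3^2*5^2*7^3 * 43^1*3251^1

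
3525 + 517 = 4042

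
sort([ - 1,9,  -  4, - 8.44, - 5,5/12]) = [ - 8.44, - 5, - 4,-1,5/12, 9]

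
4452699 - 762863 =3689836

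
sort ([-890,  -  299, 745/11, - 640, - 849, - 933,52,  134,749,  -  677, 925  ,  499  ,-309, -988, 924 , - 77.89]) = [ - 988, - 933, - 890, - 849,-677,-640, -309,- 299, - 77.89, 52,745/11,  134, 499,749,924 , 925 ]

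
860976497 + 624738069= 1485714566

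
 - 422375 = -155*2725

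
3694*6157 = 22743958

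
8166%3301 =1564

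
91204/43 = 2121 + 1/43 = 2121.02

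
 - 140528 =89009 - 229537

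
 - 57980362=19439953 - 77420315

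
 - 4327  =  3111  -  7438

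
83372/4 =20843 = 20843.00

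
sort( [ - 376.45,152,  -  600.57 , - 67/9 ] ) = [-600.57, - 376.45, - 67/9, 152 ] 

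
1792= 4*448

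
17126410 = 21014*815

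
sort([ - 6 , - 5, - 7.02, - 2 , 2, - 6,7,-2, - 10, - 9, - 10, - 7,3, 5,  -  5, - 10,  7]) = [ - 10, - 10, - 10, - 9, -7.02, - 7,  -  6,-6,  -  5, - 5 , - 2,  -  2,2,3, 5,  7, 7] 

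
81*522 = 42282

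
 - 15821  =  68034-83855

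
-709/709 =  - 1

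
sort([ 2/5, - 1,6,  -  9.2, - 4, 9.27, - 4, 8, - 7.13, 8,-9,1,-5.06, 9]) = [ - 9.2, - 9,-7.13,-5.06, - 4, - 4,-1, 2/5, 1, 6, 8,  8,9, 9.27 ] 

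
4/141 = 4/141 = 0.03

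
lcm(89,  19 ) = 1691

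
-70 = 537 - 607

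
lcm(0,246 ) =0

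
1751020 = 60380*29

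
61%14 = 5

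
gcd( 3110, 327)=1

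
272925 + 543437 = 816362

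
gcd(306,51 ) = 51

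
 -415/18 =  - 24+17/18 = -  23.06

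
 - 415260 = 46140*( - 9)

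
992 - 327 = 665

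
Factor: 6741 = 3^2*7^1* 107^1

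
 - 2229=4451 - 6680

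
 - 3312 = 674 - 3986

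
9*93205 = 838845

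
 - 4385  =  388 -4773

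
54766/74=27383/37 = 740.08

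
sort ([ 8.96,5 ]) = [5 , 8.96] 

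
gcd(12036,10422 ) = 6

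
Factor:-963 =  - 3^2*107^1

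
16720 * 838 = 14011360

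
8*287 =2296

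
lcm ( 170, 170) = 170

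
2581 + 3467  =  6048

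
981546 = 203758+777788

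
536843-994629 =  - 457786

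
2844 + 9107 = 11951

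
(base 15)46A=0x3E8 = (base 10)1000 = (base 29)15e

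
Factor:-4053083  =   - 23^1 * 176221^1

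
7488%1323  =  873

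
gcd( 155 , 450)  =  5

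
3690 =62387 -58697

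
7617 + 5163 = 12780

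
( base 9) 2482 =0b11101000000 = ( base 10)1856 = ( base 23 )3bg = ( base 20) 4cg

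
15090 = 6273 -- 8817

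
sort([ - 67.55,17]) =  [ - 67.55, 17 ]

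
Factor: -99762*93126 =-2^2*3^2*11^1*13^1*17^1*83^1*1279^1  =  - 9290436012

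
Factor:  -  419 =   -  419^1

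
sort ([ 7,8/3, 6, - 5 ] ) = [ - 5,8/3,6,7]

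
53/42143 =53/42143 = 0.00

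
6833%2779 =1275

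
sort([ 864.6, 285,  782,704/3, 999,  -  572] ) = [ - 572, 704/3, 285, 782 , 864.6, 999] 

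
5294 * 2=10588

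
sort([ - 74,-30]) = [ - 74,  -  30]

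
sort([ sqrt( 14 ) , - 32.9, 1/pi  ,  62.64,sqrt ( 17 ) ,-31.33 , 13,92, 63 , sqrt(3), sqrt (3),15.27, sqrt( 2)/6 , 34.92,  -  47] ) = [ - 47, - 32.9, - 31.33 , sqrt( 2)/6, 1/pi , sqrt( 3), sqrt (3 ), sqrt(14 ) , sqrt( 17), 13, 15.27,34.92,62.64,  63, 92 ]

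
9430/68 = 4715/34 = 138.68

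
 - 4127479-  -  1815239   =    -  2312240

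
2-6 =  - 4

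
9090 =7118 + 1972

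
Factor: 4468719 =3^1 * 59^1*25247^1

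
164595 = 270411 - 105816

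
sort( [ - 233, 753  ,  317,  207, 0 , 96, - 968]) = [-968, - 233, 0, 96 , 207,  317 , 753]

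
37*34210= 1265770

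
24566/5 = 24566/5 = 4913.20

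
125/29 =4 + 9/29 =4.31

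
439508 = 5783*76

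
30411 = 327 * 93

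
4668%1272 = 852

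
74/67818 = 37/33909 = 0.00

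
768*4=3072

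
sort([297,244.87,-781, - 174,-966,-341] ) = [ - 966, - 781, - 341,-174 , 244.87, 297]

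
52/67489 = 52/67489 = 0.00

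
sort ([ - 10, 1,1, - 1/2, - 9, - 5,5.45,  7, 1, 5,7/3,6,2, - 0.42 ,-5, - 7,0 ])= [ - 10, - 9, - 7, - 5, - 5, - 1/2, - 0.42,0, 1,  1, 1, 2 , 7/3,5,5.45,  6, 7 ] 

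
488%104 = 72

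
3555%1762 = 31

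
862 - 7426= - 6564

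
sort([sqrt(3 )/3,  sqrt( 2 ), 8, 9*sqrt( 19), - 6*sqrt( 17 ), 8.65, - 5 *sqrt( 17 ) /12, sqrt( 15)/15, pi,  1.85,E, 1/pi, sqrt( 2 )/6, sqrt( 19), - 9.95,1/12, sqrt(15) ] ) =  [-6*sqrt(17 ), - 9.95, - 5 * sqrt (17)/12, 1/12, sqrt(2) /6, sqrt( 15)/15, 1/pi,sqrt( 3 )/3, sqrt( 2), 1.85, E, pi,sqrt(15 ),sqrt( 19),8, 8.65,9*sqrt(19)]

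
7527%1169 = 513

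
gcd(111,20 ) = 1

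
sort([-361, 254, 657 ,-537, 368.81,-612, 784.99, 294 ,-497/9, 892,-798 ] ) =[ - 798,-612,-537, - 361,-497/9, 254 , 294, 368.81, 657,784.99,  892]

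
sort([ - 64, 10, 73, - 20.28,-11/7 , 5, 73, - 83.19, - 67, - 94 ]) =[-94, - 83.19, - 67, - 64 , - 20.28, - 11/7, 5, 10, 73, 73 ]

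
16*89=1424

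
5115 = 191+4924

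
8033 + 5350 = 13383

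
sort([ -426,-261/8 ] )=[ - 426, - 261/8]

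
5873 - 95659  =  -89786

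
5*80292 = 401460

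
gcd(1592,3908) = 4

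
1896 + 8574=10470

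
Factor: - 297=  - 3^3*11^1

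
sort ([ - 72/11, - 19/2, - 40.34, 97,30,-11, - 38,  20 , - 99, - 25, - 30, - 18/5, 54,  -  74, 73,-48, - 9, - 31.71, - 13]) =[ - 99, - 74, - 48, - 40.34, -38, - 31.71,  -  30, - 25, - 13,-11 , - 19/2, - 9,- 72/11,- 18/5, 20,30, 54, 73,  97]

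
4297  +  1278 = 5575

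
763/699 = 763/699 = 1.09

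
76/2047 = 76/2047 = 0.04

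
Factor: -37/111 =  - 3^( - 1) = - 1/3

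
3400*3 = 10200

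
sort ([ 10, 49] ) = [ 10, 49 ]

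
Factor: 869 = 11^1*79^1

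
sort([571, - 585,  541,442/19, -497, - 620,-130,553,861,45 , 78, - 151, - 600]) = [ - 620,- 600, - 585, - 497, - 151,  -  130, 442/19, 45, 78,541, 553, 571  ,  861]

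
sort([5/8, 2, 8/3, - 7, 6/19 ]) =[- 7, 6/19, 5/8, 2,  8/3 ] 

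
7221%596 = 69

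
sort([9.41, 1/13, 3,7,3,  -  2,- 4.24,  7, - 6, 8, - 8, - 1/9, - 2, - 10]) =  [  -  10,-8,-6, - 4.24, - 2, - 2, - 1/9,1/13, 3, 3, 7, 7,8,9.41]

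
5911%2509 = 893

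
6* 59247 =355482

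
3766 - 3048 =718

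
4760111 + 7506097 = 12266208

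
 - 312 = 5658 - 5970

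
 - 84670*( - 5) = 423350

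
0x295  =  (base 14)353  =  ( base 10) 661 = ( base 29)mn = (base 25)11B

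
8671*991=8592961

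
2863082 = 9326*307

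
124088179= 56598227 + 67489952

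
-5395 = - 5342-53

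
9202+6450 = 15652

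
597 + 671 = 1268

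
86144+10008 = 96152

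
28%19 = 9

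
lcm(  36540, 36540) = 36540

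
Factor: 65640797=73^1*899189^1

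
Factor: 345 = 3^1*5^1*23^1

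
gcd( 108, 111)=3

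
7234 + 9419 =16653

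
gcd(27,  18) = 9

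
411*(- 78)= - 32058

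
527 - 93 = 434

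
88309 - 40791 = 47518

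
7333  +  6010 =13343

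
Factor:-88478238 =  - 2^1*3^1 * 1109^1*13297^1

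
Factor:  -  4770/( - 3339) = 10/7 =2^1 * 5^1*7^(  -  1)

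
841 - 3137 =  - 2296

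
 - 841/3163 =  - 841/3163 = - 0.27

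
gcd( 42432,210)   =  6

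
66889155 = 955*70041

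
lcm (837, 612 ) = 56916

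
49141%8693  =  5676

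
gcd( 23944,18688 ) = 584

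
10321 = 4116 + 6205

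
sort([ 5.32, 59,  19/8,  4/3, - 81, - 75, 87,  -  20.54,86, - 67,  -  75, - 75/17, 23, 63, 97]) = [ - 81, - 75, -75 ,-67, - 20.54, - 75/17, 4/3,19/8, 5.32,23, 59, 63,86, 87, 97]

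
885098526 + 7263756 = 892362282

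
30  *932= 27960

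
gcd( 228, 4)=4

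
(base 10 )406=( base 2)110010110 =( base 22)IA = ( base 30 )DG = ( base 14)210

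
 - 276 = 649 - 925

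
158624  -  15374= 143250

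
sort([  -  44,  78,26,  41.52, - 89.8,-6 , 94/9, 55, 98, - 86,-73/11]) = [  -  89.8, - 86, - 44, - 73/11,-6, 94/9, 26 , 41.52,  55,  78, 98]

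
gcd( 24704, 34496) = 64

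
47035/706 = 66 + 439/706 = 66.62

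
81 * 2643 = 214083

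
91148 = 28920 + 62228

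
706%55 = 46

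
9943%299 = 76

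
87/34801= 87/34801 = 0.00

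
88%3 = 1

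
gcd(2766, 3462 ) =6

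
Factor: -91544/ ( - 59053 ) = 2^3*11443^1*59053^(  -  1)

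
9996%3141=573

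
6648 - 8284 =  - 1636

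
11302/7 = 11302/7= 1614.57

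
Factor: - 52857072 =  - 2^4*3^2 * 557^1*659^1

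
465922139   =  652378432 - 186456293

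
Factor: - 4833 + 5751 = 2^1 * 3^3*17^1  =  918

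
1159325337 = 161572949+997752388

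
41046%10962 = 8160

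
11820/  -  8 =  - 1478 + 1/2 = - 1477.50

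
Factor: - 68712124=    - 2^2*13^1*103^1*12829^1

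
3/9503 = 3/9503 = 0.00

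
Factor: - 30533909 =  - 7^2*383^1 *1627^1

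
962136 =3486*276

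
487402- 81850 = 405552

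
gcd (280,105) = 35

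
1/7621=1/7621  =  0.00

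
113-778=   -665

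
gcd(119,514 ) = 1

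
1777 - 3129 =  -1352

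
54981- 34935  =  20046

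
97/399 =97/399 =0.24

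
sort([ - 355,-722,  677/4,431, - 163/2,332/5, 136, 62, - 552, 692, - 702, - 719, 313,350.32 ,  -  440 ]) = [ - 722,-719, - 702, - 552, - 440, - 355, - 163/2,62, 332/5,136, 677/4, 313, 350.32, 431,692]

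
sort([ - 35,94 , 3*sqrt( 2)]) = [ - 35, 3*sqrt(2 ), 94]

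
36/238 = 18/119 = 0.15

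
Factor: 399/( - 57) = - 7 = - 7^1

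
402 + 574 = 976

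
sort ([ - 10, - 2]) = [-10,  -  2]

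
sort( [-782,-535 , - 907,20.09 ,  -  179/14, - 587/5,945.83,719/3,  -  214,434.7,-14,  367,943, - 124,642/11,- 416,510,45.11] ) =[ - 907, - 782, - 535,-416, - 214 ,  -  124, - 587/5, - 14, - 179/14, 20.09,45.11 , 642/11 , 719/3,367, 434.7, 510,943  ,  945.83]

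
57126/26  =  28563/13 = 2197.15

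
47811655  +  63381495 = 111193150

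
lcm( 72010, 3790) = 72010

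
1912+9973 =11885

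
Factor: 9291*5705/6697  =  3^1*5^1*7^1*19^1*37^(- 1)* 163^2*181^ (-1 ) = 53005155/6697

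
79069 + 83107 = 162176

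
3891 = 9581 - 5690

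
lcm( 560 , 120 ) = 1680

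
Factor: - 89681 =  - 89681^1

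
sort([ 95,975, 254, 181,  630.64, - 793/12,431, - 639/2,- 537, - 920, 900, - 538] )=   [-920, - 538, - 537, - 639/2, - 793/12,95, 181,254,431, 630.64, 900,975] 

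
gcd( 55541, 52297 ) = 1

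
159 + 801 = 960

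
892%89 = 2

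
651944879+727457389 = 1379402268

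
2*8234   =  16468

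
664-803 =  - 139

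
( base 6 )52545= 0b1101111010001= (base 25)b9l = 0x1bd1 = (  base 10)7121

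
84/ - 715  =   - 1 + 631/715  =  - 0.12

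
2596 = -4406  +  7002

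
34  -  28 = 6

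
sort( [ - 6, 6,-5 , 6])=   [-6,  -  5, 6,6 ] 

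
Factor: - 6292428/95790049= - 2^2*3^1*1471^(- 1)*65119^(  -  1 )*524369^1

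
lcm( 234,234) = 234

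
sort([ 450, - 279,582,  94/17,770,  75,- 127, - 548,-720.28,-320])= [ - 720.28, - 548, - 320, - 279 ,  -  127 , 94/17 , 75, 450,582, 770] 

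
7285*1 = 7285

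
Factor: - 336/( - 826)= 2^3*3^1*59^( - 1) = 24/59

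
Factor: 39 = 3^1 * 13^1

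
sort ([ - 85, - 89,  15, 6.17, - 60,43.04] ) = [ - 89, - 85, - 60,6.17, 15, 43.04] 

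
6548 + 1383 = 7931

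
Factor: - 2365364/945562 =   -  1182682/472781 = - 2^1*31^( - 1 )*101^( - 1 )*151^( - 1) * 591341^1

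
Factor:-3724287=  -  3^1*7^1* 177347^1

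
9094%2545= 1459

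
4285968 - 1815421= 2470547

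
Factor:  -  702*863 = -2^1*3^3 * 13^1*863^1 = -  605826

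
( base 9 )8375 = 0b1011111111111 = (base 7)23624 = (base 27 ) 8be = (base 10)6143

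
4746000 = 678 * 7000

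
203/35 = 5+4/5  =  5.80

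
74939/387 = 74939/387 = 193.64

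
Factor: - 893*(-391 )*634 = 221369342=2^1*17^1*19^1*23^1 * 47^1*317^1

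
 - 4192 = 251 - 4443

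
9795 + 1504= 11299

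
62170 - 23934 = 38236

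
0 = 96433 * 0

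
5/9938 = 5/9938 =0.00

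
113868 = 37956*3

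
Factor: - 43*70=  -  2^1 *5^1*7^1*43^1 = -3010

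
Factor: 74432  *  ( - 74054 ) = -5511987328 = - 2^7*61^1*607^1*1163^1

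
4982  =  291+4691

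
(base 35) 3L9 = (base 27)61I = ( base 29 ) 57b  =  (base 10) 4419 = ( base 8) 10503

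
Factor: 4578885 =3^2* 5^1*97^1*1049^1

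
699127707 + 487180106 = 1186307813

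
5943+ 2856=8799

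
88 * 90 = 7920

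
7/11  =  7/11 = 0.64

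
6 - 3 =3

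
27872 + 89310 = 117182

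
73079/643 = 73079/643 = 113.65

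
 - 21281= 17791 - 39072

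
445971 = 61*7311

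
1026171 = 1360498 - 334327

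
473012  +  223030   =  696042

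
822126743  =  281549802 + 540576941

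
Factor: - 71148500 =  - 2^2*5^3*142297^1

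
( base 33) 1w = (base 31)23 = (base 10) 65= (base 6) 145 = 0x41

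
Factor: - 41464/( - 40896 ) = 73/72 =2^( - 3)*3^( - 2)*73^1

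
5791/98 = 59 +9/98= 59.09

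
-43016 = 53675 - 96691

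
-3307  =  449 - 3756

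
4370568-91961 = 4278607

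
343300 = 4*85825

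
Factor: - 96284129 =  - 5471^1*17599^1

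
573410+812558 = 1385968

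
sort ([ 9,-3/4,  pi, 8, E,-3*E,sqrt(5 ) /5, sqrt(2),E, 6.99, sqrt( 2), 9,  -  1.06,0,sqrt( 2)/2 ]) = [ - 3*E,-1.06, - 3/4, 0, sqrt(5 )/5,sqrt(2)/2,sqrt ( 2 ),sqrt (2 ), E, E,pi, 6.99, 8, 9,9 ]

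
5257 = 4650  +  607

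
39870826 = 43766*911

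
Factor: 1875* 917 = 3^1*5^4*7^1 *131^1=1719375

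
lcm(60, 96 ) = 480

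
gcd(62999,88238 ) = 1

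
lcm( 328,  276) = 22632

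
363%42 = 27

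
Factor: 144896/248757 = 2^9*3^( - 1)*293^( - 1 ) = 512/879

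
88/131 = 88/131 = 0.67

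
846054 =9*94006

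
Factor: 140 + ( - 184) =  - 2^2*11^1= - 44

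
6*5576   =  33456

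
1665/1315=333/263 = 1.27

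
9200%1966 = 1336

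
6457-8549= - 2092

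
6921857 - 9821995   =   - 2900138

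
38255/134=285+65/134= 285.49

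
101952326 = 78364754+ 23587572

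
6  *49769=298614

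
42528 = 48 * 886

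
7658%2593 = 2472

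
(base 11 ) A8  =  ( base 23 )53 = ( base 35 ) 3d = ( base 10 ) 118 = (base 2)1110110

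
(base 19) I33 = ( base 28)8a6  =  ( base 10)6558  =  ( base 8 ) 14636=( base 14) 2566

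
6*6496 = 38976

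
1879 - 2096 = - 217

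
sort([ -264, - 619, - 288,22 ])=[ - 619 , - 288, - 264,22 ]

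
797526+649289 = 1446815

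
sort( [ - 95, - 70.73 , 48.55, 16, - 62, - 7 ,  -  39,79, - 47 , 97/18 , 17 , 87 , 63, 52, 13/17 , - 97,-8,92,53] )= [ - 97, - 95,-70.73,-62, - 47,-39, - 8,-7,13/17,97/18 , 16,17 , 48.55,  52,53, 63 , 79, 87 , 92] 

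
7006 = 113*62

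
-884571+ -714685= - 1599256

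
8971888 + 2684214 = 11656102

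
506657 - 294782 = 211875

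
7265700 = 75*96876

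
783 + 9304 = 10087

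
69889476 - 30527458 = 39362018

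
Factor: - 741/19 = - 3^1*13^1 = -39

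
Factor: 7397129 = 313^1*23633^1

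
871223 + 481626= 1352849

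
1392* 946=1316832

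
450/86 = 5 + 10/43 = 5.23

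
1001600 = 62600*16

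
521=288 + 233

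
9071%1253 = 300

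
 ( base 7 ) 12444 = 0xcf3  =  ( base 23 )663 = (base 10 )3315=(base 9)4483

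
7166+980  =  8146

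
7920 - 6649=1271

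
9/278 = 9/278 = 0.03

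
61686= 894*69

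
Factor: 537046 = 2^1* 263^1*1021^1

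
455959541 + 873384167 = 1329343708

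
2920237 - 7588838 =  - 4668601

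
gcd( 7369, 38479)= 1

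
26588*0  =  0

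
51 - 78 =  - 27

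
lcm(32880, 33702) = 1348080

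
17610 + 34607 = 52217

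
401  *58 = 23258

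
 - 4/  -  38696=1/9674 = 0.00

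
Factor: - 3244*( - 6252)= 20281488 = 2^4*3^1*521^1*811^1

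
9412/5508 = 1 + 976/1377= 1.71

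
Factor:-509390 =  -2^1*5^1*7^1*19^1 * 383^1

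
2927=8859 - 5932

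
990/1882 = 495/941 =0.53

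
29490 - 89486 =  - 59996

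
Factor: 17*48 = 2^4*3^1*17^1 = 816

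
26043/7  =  3720 + 3/7 = 3720.43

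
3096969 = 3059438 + 37531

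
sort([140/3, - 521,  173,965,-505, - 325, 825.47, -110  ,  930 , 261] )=[ - 521,-505, - 325,- 110, 140/3, 173, 261,825.47, 930, 965 ]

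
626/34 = 313/17 = 18.41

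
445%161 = 123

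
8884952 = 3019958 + 5864994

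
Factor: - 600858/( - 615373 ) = 2^1*3^4 *11^ ( - 1)*43^ ( - 1)*1301^(-1)* 3709^1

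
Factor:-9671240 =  - 2^3*5^1*241781^1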